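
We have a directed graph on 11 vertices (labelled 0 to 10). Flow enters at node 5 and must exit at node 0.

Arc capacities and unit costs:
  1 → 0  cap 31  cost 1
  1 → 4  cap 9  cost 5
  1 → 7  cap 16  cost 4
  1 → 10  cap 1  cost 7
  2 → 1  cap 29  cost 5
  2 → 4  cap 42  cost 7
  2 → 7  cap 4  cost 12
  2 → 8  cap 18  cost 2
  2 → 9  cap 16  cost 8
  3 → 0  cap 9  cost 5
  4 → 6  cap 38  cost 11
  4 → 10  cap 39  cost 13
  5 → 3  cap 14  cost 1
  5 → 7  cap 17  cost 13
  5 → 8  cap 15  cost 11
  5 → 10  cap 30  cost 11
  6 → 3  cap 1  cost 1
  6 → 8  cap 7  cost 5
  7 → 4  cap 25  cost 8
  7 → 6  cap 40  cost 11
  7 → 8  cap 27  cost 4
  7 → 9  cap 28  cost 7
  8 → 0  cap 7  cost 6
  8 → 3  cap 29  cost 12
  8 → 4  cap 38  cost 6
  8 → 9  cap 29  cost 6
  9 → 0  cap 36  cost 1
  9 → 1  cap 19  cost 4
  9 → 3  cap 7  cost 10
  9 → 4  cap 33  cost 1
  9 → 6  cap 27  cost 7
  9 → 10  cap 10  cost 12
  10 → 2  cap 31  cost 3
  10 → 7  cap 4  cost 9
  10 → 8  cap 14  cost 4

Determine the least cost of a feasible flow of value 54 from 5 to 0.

Minimum cost for 54 units: 918

shortest-cost path #1: 5→3→0 push 9 @ unit cost 6 (adds 54)
shortest-cost path #2: 5→8→0 push 7 @ unit cost 17 (adds 119)
shortest-cost path #3: 5→8→9→0 push 8 @ unit cost 18 (adds 144)
shortest-cost path #4: 5→10→2→1→0 push 29 @ unit cost 20 (adds 580)
shortest-cost path #5: 5→7→9→0 push 1 @ unit cost 21 (adds 21)
total cost = 918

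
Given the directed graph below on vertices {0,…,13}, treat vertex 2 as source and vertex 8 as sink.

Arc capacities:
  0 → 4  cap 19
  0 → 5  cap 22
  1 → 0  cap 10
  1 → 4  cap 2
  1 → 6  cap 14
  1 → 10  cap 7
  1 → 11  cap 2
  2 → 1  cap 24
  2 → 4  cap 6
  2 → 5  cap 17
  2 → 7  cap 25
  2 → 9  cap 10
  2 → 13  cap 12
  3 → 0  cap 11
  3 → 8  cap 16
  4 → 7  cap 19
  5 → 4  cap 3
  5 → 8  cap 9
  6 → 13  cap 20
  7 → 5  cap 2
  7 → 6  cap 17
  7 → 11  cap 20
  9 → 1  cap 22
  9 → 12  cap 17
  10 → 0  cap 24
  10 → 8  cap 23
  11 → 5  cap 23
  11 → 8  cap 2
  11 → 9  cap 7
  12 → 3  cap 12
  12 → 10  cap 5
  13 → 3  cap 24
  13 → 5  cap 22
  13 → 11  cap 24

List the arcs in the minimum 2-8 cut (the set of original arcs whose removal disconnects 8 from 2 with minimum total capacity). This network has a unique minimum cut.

augment #1: 2→5→8 push 9
augment #2: 2→1→10→8 push 7
augment #3: 2→1→11→8 push 2
augment #4: 2→13→3→8 push 12
augment #5: 2→9→12→3→8 push 4
augment #6: 2→9→12→10→8 push 5
max flow = 39; residual-reachable set from 2 gives S-side
cut edges (S→T): {(1,10), (3,8), (5,8), (11,8), (12,10)} total cap 39

Min-cut arcs: {(1,10), (3,8), (5,8), (11,8), (12,10)} (total capacity 39)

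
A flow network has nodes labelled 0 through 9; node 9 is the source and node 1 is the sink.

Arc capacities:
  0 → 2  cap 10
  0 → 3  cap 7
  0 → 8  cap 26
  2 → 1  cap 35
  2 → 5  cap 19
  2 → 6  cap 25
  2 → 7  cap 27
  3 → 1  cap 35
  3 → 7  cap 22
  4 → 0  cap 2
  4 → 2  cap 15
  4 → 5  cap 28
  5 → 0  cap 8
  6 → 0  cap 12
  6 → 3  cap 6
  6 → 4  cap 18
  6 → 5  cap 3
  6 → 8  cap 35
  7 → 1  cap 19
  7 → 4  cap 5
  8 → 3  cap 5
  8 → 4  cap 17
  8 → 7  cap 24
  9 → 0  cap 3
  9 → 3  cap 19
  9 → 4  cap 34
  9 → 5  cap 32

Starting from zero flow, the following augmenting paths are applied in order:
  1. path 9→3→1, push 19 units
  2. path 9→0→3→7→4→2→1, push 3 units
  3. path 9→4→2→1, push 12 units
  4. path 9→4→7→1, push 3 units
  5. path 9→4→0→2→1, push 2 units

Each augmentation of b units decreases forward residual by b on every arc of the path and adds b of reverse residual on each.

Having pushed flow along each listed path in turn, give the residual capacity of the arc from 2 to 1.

after path 1 (9→3→1, push 19): res(2,1)=35
after path 2 (9→0→3→7→4→2→1, push 3): res(2,1)=32
after path 3 (9→4→2→1, push 12): res(2,1)=20
after path 4 (9→4→7→1, push 3): res(2,1)=20
after path 5 (9→4→0→2→1, push 2): res(2,1)=18

Residual capacity of (2,1): 18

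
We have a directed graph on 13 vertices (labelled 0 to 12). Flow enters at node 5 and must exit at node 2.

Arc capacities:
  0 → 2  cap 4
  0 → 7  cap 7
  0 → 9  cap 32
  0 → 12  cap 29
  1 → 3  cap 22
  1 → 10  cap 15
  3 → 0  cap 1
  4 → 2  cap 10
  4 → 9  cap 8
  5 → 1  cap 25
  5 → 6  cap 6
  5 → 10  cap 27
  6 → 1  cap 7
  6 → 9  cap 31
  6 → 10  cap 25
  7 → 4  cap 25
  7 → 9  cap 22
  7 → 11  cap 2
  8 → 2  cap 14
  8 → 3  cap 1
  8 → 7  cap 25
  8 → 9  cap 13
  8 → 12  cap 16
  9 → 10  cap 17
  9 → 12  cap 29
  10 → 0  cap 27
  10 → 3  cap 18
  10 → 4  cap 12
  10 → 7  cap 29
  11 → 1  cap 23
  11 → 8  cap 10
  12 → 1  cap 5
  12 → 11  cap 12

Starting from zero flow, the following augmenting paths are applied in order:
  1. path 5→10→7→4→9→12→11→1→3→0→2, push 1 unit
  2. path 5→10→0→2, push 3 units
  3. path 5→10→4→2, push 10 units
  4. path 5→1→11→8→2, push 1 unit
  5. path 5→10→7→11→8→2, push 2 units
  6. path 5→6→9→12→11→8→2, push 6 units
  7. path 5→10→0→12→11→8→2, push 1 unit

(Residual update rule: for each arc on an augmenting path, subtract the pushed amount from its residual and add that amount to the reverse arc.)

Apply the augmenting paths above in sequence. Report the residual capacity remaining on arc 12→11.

after path 1 (5→10→7→4→9→12→11→1→3→0→2, push 1): res(12,11)=11
after path 2 (5→10→0→2, push 3): res(12,11)=11
after path 3 (5→10→4→2, push 10): res(12,11)=11
after path 4 (5→1→11→8→2, push 1): res(12,11)=11
after path 5 (5→10→7→11→8→2, push 2): res(12,11)=11
after path 6 (5→6→9→12→11→8→2, push 6): res(12,11)=5
after path 7 (5→10→0→12→11→8→2, push 1): res(12,11)=4

Residual capacity of (12,11): 4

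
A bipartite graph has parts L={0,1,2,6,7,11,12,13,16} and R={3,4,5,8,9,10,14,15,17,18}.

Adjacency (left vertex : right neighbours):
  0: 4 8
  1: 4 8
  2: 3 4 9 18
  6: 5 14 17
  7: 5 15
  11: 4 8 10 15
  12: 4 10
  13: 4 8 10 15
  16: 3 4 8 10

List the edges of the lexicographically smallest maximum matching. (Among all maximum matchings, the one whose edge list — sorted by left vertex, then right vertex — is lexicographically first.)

|M| = 8 (so the lex-smallest maximum matching has 8 edges)
process left vertices in ascending order; for each, take the smallest-labelled available neighbour that still permits 8 edges overall, or leave it unmatched if none does
lex-smallest matching: {0-4, 1-8, 2-9, 6-14, 7-5, 11-10, 13-15, 16-3}

Lex-smallest maximum matching: {(0,4), (1,8), (2,9), (6,14), (7,5), (11,10), (13,15), (16,3)}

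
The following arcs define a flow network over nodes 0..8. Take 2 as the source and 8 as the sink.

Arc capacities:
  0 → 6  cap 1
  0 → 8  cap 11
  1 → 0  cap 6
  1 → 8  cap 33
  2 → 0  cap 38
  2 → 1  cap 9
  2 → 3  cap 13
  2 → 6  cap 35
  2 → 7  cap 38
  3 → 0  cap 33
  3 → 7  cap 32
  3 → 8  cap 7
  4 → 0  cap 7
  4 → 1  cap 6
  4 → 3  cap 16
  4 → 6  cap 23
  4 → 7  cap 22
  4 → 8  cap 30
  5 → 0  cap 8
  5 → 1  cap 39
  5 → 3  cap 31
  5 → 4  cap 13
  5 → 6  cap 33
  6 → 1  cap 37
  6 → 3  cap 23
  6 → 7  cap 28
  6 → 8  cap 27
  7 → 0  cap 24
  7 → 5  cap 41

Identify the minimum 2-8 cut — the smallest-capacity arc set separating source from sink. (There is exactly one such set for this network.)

Min-cut arcs: {(0,8), (1,8), (3,8), (5,4), (6,8)} (total capacity 91)

augment #1: 2→0→8 push 11
augment #2: 2→1→8 push 9
augment #3: 2→3→8 push 7
augment #4: 2→6→8 push 27
augment #5: 2→6→1→8 push 8
augment #6: 2→0→6→1→8 push 1
augment #7: 2→7→5→1→8 push 15
augment #8: 2→7→5→4→8 push 13
max flow = 91; residual-reachable set from 2 gives S-side
cut edges (S→T): {(0,8), (1,8), (3,8), (5,4), (6,8)} total cap 91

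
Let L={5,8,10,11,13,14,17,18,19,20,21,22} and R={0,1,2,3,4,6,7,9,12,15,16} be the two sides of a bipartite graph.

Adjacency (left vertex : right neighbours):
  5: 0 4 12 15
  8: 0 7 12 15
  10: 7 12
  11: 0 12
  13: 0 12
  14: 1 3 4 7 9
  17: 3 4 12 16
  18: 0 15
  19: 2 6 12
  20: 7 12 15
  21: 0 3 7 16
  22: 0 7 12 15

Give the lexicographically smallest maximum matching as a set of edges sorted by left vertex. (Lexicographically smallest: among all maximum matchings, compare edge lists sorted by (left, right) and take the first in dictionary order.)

|M| = 9 (so the lex-smallest maximum matching has 9 edges)
process left vertices in ascending order; for each, take the smallest-labelled available neighbour that still permits 9 edges overall, or leave it unmatched if none does
lex-smallest matching: {5-4, 8-0, 10-7, 11-12, 14-1, 17-3, 18-15, 19-2, 21-16}

Lex-smallest maximum matching: {(5,4), (8,0), (10,7), (11,12), (14,1), (17,3), (18,15), (19,2), (21,16)}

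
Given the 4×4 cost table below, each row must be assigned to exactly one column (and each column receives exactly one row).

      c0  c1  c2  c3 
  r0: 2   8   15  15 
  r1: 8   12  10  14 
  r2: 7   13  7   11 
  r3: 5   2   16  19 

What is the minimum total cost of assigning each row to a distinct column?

one of 2 optimal assignments: row0→col0 (cost 2), row1→col2 (cost 10), row2→col3 (cost 11), row3→col1 (cost 2)
total = 2 + 10 + 11 + 2 = 25

Minimum assignment cost: 25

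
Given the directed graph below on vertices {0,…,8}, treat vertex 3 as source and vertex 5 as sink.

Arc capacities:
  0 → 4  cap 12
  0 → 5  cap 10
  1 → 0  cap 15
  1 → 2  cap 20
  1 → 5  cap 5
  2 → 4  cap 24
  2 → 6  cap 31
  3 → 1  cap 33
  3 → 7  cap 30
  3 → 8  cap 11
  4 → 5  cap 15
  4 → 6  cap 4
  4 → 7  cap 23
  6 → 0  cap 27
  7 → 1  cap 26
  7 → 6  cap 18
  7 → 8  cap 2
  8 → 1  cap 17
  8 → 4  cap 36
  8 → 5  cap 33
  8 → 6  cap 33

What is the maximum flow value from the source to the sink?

augment #1: 3→1→5 bottleneck 5, total now 5
augment #2: 3→8→5 bottleneck 11, total now 16
augment #3: 3→1→0→5 bottleneck 10, total now 26
augment #4: 3→7→8→5 bottleneck 2, total now 28
augment #5: 3→1→0→4→5 bottleneck 5, total now 33
augment #6: 3→1→2→4→5 bottleneck 10, total now 43

Maximum flow value: 43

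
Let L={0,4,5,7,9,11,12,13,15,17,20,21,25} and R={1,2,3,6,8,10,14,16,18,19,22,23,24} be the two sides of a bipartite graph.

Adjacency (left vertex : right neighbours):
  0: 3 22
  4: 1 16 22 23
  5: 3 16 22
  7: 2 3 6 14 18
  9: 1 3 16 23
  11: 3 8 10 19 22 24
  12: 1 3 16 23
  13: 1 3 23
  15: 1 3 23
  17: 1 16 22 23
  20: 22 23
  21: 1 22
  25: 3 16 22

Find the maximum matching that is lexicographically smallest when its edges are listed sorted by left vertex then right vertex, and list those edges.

Lex-smallest maximum matching: {(0,3), (4,1), (5,16), (7,2), (9,23), (11,8), (17,22)}

|M| = 7 (so the lex-smallest maximum matching has 7 edges)
process left vertices in ascending order; for each, take the smallest-labelled available neighbour that still permits 7 edges overall, or leave it unmatched if none does
lex-smallest matching: {0-3, 4-1, 5-16, 7-2, 9-23, 11-8, 17-22}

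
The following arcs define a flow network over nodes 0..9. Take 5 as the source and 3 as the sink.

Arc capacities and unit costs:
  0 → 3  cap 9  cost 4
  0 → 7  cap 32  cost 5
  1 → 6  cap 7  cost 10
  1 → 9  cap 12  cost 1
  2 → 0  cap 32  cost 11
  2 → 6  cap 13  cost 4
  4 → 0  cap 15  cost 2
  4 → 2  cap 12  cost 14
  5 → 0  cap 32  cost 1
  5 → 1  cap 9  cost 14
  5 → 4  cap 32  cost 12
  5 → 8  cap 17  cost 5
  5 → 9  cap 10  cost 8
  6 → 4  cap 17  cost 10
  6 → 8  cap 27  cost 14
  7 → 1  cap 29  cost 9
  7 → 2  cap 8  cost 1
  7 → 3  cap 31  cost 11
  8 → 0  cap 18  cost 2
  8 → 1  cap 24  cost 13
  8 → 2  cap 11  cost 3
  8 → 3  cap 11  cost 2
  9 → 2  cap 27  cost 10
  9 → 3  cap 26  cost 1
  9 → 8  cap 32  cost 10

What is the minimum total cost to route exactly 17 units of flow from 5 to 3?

shortest-cost path #1: 5→0→3 push 9 @ unit cost 5 (adds 45)
shortest-cost path #2: 5→8→3 push 8 @ unit cost 7 (adds 56)
total cost = 101

Minimum cost for 17 units: 101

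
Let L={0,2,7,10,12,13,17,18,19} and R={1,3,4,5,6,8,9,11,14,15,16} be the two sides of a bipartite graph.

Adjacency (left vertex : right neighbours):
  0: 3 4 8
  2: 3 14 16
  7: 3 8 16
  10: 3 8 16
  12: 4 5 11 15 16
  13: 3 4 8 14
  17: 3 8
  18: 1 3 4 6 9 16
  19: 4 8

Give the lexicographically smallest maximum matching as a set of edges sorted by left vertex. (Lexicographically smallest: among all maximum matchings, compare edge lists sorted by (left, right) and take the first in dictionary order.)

|M| = 7 (so the lex-smallest maximum matching has 7 edges)
process left vertices in ascending order; for each, take the smallest-labelled available neighbour that still permits 7 edges overall, or leave it unmatched if none does
lex-smallest matching: {0-3, 2-14, 7-8, 10-16, 12-5, 13-4, 18-1}

Lex-smallest maximum matching: {(0,3), (2,14), (7,8), (10,16), (12,5), (13,4), (18,1)}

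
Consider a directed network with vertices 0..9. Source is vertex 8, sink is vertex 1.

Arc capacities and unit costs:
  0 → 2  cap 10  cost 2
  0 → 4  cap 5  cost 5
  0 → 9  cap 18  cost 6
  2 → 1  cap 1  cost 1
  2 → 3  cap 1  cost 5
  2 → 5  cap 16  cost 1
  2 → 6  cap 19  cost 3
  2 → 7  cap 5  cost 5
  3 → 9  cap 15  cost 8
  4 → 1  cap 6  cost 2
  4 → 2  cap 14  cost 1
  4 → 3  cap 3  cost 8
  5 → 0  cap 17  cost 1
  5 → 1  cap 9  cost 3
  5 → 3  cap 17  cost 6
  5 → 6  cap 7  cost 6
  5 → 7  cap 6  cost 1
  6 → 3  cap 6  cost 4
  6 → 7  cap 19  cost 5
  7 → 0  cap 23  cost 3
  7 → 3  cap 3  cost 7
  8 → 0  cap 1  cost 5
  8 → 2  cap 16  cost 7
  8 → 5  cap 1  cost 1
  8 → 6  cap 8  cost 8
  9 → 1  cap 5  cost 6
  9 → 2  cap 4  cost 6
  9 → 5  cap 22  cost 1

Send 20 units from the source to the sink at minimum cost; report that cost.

Minimum cost for 20 units: 291

shortest-cost path #1: 8→5→1 push 1 @ unit cost 4 (adds 4)
shortest-cost path #2: 8→2→1 push 1 @ unit cost 8 (adds 8)
shortest-cost path #3: 8→2→5→1 push 8 @ unit cost 11 (adds 88)
shortest-cost path #4: 8→0→4→1 push 1 @ unit cost 12 (adds 12)
shortest-cost path #5: 8→2→5→0→4→1 push 4 @ unit cost 16 (adds 64)
shortest-cost path #6: 8→2→5→0→9→1 push 3 @ unit cost 21 (adds 63)
shortest-cost path #7: 8→6→3→9→1 push 2 @ unit cost 26 (adds 52)
total cost = 291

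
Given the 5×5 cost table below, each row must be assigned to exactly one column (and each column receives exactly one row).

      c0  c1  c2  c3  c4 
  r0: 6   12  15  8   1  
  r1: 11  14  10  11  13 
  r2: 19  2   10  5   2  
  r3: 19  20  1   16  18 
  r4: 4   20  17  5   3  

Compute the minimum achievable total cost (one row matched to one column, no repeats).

optimal assignment: row0→col4 (cost 1), row1→col3 (cost 11), row2→col1 (cost 2), row3→col2 (cost 1), row4→col0 (cost 4)
total = 1 + 11 + 2 + 1 + 4 = 19

Minimum assignment cost: 19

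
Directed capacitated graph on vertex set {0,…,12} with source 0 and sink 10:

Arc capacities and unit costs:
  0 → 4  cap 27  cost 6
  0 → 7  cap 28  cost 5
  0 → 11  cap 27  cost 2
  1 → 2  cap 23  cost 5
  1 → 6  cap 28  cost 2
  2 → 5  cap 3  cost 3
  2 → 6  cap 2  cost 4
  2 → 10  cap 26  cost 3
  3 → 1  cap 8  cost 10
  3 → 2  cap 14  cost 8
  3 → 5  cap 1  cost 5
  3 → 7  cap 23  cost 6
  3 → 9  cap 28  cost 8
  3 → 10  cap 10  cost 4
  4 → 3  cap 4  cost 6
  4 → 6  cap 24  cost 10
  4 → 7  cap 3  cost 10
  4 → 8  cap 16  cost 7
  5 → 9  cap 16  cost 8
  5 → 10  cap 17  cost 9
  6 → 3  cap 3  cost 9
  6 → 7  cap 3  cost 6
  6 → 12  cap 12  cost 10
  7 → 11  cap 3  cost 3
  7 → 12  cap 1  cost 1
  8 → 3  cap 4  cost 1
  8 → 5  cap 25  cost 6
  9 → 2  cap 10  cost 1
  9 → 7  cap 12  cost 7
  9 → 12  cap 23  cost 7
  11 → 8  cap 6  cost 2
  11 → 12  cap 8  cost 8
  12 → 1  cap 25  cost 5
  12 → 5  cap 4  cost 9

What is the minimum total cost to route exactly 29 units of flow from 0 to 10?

shortest-cost path #1: 0→11→8→3→10 push 4 @ unit cost 9 (adds 36)
shortest-cost path #2: 0→4→3→10 push 4 @ unit cost 16 (adds 64)
shortest-cost path #3: 0→7→12→1→2→10 push 1 @ unit cost 19 (adds 19)
shortest-cost path #4: 0→11→8→5→10 push 2 @ unit cost 19 (adds 38)
shortest-cost path #5: 0→11→12→1→2→10 push 8 @ unit cost 23 (adds 184)
shortest-cost path #6: 0→4→8→5→10 push 10 @ unit cost 28 (adds 280)
total cost = 621

Minimum cost for 29 units: 621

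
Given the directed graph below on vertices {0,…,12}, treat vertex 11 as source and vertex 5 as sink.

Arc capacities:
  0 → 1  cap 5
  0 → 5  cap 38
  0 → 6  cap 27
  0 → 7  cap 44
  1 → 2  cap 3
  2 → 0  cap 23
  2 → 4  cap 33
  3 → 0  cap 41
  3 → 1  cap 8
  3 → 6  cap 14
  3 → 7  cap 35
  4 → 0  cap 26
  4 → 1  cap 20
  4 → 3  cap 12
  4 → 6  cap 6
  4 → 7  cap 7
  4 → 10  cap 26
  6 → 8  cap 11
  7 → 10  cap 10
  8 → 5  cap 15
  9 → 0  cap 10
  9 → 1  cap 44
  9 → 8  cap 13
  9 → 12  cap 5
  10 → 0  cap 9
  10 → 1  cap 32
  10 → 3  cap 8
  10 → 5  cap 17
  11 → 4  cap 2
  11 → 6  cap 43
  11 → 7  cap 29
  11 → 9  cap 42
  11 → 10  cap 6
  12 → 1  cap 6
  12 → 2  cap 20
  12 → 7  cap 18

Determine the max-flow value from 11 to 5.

augment #1: 11→10→5 bottleneck 6, total now 6
augment #2: 11→4→0→5 bottleneck 2, total now 8
augment #3: 11→6→8→5 bottleneck 11, total now 19
augment #4: 11→7→10→5 bottleneck 10, total now 29
augment #5: 11→9→0→5 bottleneck 10, total now 39
augment #6: 11→9→8→5 bottleneck 4, total now 43
augment #7: 11→9→1→2→0→5 bottleneck 3, total now 46
augment #8: 11→9→12→2→0→5 bottleneck 5, total now 51

Maximum flow value: 51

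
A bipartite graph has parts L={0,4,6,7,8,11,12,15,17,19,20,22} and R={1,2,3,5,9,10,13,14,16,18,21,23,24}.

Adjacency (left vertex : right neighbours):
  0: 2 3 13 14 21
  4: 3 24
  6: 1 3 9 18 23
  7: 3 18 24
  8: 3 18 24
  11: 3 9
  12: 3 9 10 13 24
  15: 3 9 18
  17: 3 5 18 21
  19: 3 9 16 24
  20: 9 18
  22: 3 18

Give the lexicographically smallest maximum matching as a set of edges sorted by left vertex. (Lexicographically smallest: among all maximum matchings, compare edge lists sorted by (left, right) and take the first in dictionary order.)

|M| = 9 (so the lex-smallest maximum matching has 9 edges)
process left vertices in ascending order; for each, take the smallest-labelled available neighbour that still permits 9 edges overall, or leave it unmatched if none does
lex-smallest matching: {0-2, 4-3, 6-1, 7-18, 8-24, 11-9, 12-10, 17-5, 19-16}

Lex-smallest maximum matching: {(0,2), (4,3), (6,1), (7,18), (8,24), (11,9), (12,10), (17,5), (19,16)}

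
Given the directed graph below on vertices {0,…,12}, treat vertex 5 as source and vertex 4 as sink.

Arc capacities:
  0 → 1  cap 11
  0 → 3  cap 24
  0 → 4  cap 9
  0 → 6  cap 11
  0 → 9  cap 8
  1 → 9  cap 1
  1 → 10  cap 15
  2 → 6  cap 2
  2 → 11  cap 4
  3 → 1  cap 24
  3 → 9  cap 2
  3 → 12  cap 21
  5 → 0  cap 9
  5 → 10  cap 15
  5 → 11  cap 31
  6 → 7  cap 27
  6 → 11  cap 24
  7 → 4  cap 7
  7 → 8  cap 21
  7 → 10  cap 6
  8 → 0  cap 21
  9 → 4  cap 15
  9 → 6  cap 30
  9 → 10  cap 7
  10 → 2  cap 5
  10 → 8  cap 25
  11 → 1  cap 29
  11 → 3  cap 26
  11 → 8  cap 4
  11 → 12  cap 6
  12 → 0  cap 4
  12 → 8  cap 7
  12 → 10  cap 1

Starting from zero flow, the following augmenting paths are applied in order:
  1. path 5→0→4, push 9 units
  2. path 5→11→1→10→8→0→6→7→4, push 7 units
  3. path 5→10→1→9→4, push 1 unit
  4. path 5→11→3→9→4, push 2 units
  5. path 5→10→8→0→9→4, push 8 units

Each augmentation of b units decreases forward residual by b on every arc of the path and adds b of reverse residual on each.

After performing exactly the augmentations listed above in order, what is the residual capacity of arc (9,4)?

Residual capacity of (9,4): 4

after path 1 (5→0→4, push 9): res(9,4)=15
after path 2 (5→11→1→10→8→0→6→7→4, push 7): res(9,4)=15
after path 3 (5→10→1→9→4, push 1): res(9,4)=14
after path 4 (5→11→3→9→4, push 2): res(9,4)=12
after path 5 (5→10→8→0→9→4, push 8): res(9,4)=4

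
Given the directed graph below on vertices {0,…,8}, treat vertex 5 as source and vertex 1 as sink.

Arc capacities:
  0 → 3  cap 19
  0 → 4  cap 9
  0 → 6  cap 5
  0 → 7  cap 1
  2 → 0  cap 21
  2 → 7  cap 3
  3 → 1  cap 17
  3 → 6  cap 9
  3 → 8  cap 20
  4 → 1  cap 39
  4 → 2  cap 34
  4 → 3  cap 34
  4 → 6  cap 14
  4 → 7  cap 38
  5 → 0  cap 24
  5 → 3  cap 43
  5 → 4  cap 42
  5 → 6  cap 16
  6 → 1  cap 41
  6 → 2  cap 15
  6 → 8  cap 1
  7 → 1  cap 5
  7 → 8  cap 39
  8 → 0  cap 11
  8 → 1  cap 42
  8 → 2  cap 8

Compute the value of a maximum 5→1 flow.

Maximum flow value: 119

augment #1: 5→3→1 bottleneck 17, total now 17
augment #2: 5→4→1 bottleneck 39, total now 56
augment #3: 5→6→1 bottleneck 16, total now 72
augment #4: 5→0→6→1 bottleneck 5, total now 77
augment #5: 5→0→7→1 bottleneck 1, total now 78
augment #6: 5→3→6→1 bottleneck 9, total now 87
augment #7: 5→3→8→1 bottleneck 17, total now 104
augment #8: 5→4→6→1 bottleneck 3, total now 107
augment #9: 5→0→3→8→1 bottleneck 3, total now 110
augment #10: 5→0→4→6→1 bottleneck 8, total now 118
augment #11: 5→0→4→7→1 bottleneck 1, total now 119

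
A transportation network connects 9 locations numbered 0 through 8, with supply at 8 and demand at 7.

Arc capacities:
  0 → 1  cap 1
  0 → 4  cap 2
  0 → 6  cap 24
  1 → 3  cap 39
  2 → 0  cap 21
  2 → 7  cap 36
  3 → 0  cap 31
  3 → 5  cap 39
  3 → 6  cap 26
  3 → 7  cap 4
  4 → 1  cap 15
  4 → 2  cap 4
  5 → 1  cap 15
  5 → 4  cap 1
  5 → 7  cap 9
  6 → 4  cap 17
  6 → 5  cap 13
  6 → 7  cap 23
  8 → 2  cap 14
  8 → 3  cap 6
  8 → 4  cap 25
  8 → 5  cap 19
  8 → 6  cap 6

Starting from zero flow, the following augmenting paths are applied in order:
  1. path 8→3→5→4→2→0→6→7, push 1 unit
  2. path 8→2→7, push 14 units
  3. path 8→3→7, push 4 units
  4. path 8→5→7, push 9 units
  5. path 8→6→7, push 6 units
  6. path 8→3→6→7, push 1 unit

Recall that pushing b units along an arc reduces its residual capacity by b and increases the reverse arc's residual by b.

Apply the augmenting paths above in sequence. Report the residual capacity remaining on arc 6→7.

after path 1 (8→3→5→4→2→0→6→7, push 1): res(6,7)=22
after path 2 (8→2→7, push 14): res(6,7)=22
after path 3 (8→3→7, push 4): res(6,7)=22
after path 4 (8→5→7, push 9): res(6,7)=22
after path 5 (8→6→7, push 6): res(6,7)=16
after path 6 (8→3→6→7, push 1): res(6,7)=15

Residual capacity of (6,7): 15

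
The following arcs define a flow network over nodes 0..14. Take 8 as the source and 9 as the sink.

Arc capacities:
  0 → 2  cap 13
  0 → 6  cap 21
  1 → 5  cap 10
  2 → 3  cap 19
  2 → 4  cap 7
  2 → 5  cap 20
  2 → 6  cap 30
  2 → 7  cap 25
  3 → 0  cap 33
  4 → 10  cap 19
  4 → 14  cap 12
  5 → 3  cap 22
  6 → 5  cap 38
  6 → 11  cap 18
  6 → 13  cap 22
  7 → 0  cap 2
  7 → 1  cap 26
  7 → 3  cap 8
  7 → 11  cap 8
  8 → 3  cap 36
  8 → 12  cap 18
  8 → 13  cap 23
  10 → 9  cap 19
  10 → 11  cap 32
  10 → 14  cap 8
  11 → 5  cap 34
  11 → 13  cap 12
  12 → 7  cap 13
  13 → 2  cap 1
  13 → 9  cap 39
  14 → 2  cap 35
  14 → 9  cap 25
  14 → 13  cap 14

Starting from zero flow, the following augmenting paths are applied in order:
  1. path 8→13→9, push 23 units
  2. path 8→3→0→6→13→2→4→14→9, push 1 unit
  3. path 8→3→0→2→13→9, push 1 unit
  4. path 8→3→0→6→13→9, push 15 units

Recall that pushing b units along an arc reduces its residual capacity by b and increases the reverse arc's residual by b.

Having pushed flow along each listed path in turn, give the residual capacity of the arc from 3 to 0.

Residual capacity of (3,0): 16

after path 1 (8→13→9, push 23): res(3,0)=33
after path 2 (8→3→0→6→13→2→4→14→9, push 1): res(3,0)=32
after path 3 (8→3→0→2→13→9, push 1): res(3,0)=31
after path 4 (8→3→0→6→13→9, push 15): res(3,0)=16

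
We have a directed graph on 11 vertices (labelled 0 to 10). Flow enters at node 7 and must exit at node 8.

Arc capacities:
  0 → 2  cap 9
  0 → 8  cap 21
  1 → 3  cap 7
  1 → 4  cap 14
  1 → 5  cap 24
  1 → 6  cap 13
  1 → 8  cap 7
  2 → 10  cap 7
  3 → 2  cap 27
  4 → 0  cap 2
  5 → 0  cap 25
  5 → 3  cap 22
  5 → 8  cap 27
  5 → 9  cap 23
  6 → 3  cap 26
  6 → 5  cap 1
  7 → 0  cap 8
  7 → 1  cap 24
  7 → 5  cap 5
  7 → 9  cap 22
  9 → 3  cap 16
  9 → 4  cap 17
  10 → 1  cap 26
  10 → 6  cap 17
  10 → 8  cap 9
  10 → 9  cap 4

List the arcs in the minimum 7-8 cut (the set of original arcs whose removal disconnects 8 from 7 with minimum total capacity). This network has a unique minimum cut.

Min-cut arcs: {(2,10), (4,0), (7,0), (7,1), (7,5)} (total capacity 46)

augment #1: 7→0→8 push 8
augment #2: 7→1→8 push 7
augment #3: 7→5→8 push 5
augment #4: 7→1→5→8 push 17
augment #5: 7→9→4→0→8 push 2
augment #6: 7→9→3→2→10→8 push 7
max flow = 46; residual-reachable set from 7 gives S-side
cut edges (S→T): {(2,10), (4,0), (7,0), (7,1), (7,5)} total cap 46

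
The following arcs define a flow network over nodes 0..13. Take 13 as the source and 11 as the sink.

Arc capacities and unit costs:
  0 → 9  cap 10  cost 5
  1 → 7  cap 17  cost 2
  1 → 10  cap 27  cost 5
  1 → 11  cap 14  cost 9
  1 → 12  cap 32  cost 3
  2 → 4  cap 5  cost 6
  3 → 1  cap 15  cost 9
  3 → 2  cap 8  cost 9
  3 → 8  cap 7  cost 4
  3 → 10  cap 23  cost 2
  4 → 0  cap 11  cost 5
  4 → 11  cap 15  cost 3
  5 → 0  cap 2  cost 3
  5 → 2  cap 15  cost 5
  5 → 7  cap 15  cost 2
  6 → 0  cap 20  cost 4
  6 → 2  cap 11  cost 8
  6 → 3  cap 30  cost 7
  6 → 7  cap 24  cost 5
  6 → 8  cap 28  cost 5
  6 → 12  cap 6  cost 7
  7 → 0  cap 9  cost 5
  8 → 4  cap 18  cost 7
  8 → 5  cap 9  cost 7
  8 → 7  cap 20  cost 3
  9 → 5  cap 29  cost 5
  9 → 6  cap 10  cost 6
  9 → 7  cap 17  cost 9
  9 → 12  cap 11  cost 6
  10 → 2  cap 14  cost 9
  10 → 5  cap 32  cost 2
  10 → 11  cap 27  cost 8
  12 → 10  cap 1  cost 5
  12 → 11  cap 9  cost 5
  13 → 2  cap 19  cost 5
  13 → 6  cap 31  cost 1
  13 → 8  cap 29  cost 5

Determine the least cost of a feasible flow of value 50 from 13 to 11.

Minimum cost for 50 units: 888

shortest-cost path #1: 13→6→12→11 push 6 @ unit cost 13 (adds 78)
shortest-cost path #2: 13→2→4→11 push 5 @ unit cost 14 (adds 70)
shortest-cost path #3: 13→8→4→11 push 10 @ unit cost 15 (adds 150)
shortest-cost path #4: 13→6→3→10→11 push 23 @ unit cost 18 (adds 414)
shortest-cost path #5: 13→6→0→9→12→11 push 2 @ unit cost 21 (adds 42)
shortest-cost path #6: 13→8→7→0→9→12→11 push 1 @ unit cost 29 (adds 29)
shortest-cost path #7: 13→8→7→0→6→3→1→11 push 2 @ unit cost 34 (adds 68)
shortest-cost path #8: 13→8→7→0→9→12→10→11 push 1 @ unit cost 37 (adds 37)
total cost = 888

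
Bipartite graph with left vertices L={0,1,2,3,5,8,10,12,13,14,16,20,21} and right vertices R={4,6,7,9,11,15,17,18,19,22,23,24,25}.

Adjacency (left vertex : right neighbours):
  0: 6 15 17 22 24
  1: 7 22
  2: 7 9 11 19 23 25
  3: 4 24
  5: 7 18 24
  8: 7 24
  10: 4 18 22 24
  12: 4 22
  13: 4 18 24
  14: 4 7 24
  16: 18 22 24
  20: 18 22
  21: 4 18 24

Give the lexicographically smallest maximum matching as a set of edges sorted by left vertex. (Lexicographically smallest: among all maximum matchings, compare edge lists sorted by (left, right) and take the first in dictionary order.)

|M| = 7 (so the lex-smallest maximum matching has 7 edges)
process left vertices in ascending order; for each, take the smallest-labelled available neighbour that still permits 7 edges overall, or leave it unmatched if none does
lex-smallest matching: {0-6, 1-7, 2-9, 3-4, 5-18, 8-24, 10-22}

Lex-smallest maximum matching: {(0,6), (1,7), (2,9), (3,4), (5,18), (8,24), (10,22)}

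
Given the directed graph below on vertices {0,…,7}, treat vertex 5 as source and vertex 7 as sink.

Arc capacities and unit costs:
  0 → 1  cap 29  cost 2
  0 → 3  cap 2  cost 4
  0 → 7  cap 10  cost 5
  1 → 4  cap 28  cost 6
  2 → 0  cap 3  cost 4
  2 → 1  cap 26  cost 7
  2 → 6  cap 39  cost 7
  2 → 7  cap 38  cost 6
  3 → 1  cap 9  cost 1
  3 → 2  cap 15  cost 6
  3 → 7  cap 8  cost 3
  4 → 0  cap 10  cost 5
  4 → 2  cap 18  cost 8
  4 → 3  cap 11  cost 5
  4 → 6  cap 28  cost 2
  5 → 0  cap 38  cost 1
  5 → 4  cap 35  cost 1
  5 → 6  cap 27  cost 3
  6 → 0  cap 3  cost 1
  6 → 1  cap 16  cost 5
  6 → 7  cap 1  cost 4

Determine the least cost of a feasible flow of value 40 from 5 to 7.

shortest-cost path #1: 5→0→7 push 10 @ unit cost 6 (adds 60)
shortest-cost path #2: 5→6→7 push 1 @ unit cost 7 (adds 7)
shortest-cost path #3: 5→0→3→7 push 2 @ unit cost 8 (adds 16)
shortest-cost path #4: 5→4→3→7 push 6 @ unit cost 9 (adds 54)
shortest-cost path #5: 5→4→2→7 push 18 @ unit cost 15 (adds 270)
shortest-cost path #6: 5→4→3→2→7 push 3 @ unit cost 18 (adds 54)
total cost = 461

Minimum cost for 40 units: 461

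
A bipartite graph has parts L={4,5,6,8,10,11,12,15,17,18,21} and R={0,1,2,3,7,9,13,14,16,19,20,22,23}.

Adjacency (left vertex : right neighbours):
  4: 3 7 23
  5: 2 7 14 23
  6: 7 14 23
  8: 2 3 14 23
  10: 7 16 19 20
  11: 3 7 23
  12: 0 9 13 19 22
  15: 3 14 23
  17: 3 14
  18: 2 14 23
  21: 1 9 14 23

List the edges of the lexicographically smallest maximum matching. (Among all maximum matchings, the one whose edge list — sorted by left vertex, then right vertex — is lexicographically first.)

|M| = 8 (so the lex-smallest maximum matching has 8 edges)
process left vertices in ascending order; for each, take the smallest-labelled available neighbour that still permits 8 edges overall, or leave it unmatched if none does
lex-smallest matching: {4-3, 5-2, 6-7, 8-14, 10-16, 11-23, 12-0, 21-1}

Lex-smallest maximum matching: {(4,3), (5,2), (6,7), (8,14), (10,16), (11,23), (12,0), (21,1)}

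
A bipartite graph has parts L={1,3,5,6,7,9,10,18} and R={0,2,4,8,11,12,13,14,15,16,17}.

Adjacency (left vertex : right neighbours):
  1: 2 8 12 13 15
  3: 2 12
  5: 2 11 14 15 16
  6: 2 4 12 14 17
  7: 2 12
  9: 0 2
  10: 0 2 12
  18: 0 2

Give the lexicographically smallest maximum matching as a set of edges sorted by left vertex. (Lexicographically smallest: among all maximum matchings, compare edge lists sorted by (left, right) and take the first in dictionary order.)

|M| = 6 (so the lex-smallest maximum matching has 6 edges)
process left vertices in ascending order; for each, take the smallest-labelled available neighbour that still permits 6 edges overall, or leave it unmatched if none does
lex-smallest matching: {1-8, 3-2, 5-11, 6-4, 7-12, 9-0}

Lex-smallest maximum matching: {(1,8), (3,2), (5,11), (6,4), (7,12), (9,0)}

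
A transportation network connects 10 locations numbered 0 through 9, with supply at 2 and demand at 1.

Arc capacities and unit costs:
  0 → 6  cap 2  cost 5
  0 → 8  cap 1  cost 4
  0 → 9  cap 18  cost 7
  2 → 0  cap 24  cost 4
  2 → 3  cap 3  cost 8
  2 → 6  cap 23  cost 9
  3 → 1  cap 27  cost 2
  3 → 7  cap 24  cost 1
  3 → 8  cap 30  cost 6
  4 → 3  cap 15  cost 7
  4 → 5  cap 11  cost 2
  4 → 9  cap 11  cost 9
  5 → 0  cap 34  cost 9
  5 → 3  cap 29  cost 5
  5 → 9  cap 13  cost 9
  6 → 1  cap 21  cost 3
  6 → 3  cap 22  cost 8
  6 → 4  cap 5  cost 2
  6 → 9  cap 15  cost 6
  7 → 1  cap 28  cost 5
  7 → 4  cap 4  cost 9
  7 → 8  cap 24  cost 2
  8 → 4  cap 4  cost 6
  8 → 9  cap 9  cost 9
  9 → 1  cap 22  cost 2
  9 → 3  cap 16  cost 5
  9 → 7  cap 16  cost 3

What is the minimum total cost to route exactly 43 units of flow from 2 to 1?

shortest-cost path #1: 2→3→1 push 3 @ unit cost 10 (adds 30)
shortest-cost path #2: 2→6→1 push 21 @ unit cost 12 (adds 252)
shortest-cost path #3: 2→0→9→1 push 18 @ unit cost 13 (adds 234)
shortest-cost path #4: 2→6→9→1 push 1 @ unit cost 17 (adds 17)
total cost = 533

Minimum cost for 43 units: 533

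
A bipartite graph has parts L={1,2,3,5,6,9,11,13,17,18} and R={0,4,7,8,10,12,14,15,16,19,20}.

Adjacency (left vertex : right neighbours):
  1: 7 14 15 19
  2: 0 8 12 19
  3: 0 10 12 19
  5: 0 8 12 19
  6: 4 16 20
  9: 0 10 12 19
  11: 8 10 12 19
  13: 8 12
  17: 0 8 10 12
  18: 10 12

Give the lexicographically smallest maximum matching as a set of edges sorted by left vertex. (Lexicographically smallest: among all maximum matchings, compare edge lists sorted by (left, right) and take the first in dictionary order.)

Lex-smallest maximum matching: {(1,7), (2,0), (3,10), (5,8), (6,4), (9,12), (11,19)}

|M| = 7 (so the lex-smallest maximum matching has 7 edges)
process left vertices in ascending order; for each, take the smallest-labelled available neighbour that still permits 7 edges overall, or leave it unmatched if none does
lex-smallest matching: {1-7, 2-0, 3-10, 5-8, 6-4, 9-12, 11-19}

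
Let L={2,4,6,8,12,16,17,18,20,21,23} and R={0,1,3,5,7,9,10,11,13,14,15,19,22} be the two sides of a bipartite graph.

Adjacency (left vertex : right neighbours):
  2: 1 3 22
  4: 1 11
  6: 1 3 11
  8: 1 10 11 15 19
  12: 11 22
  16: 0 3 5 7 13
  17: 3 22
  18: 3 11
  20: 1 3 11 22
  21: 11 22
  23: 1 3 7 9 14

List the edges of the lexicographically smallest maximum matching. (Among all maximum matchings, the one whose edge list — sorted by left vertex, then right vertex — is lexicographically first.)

|M| = 7 (so the lex-smallest maximum matching has 7 edges)
process left vertices in ascending order; for each, take the smallest-labelled available neighbour that still permits 7 edges overall, or leave it unmatched if none does
lex-smallest matching: {2-1, 4-11, 6-3, 8-10, 12-22, 16-0, 23-7}

Lex-smallest maximum matching: {(2,1), (4,11), (6,3), (8,10), (12,22), (16,0), (23,7)}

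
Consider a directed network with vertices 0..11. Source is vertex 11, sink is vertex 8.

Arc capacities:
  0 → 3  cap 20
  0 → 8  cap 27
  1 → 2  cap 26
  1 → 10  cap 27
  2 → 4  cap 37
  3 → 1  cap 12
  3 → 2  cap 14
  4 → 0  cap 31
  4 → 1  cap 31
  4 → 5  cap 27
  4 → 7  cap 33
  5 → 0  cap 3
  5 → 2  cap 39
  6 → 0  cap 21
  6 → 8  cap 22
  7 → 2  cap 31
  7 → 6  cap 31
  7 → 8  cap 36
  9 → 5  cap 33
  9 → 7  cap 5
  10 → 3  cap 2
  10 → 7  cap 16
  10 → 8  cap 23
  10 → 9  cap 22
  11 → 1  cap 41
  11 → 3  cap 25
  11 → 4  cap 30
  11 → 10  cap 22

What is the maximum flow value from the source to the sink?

Maximum flow value: 104

augment #1: 11→10→8 bottleneck 22, total now 22
augment #2: 11→1→10→8 bottleneck 1, total now 23
augment #3: 11→4→0→8 bottleneck 27, total now 50
augment #4: 11→4→7→8 bottleneck 3, total now 53
augment #5: 11→1→10→7→8 bottleneck 16, total now 69
augment #6: 11→1→2→4→7→8 bottleneck 17, total now 86
augment #7: 11→1→2→4→7→6→8 bottleneck 7, total now 93
augment #8: 11→3→2→4→7→6→8 bottleneck 6, total now 99
augment #9: 11→3→1→10→9→7→6→8 bottleneck 5, total now 104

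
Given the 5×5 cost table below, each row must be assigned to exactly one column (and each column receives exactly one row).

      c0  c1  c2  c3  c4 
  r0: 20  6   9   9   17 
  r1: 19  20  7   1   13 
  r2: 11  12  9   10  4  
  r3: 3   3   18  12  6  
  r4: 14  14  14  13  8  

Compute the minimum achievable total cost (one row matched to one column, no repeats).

optimal assignment: row0→col1 (cost 6), row1→col3 (cost 1), row2→col2 (cost 9), row3→col0 (cost 3), row4→col4 (cost 8)
total = 6 + 1 + 9 + 3 + 8 = 27

Minimum assignment cost: 27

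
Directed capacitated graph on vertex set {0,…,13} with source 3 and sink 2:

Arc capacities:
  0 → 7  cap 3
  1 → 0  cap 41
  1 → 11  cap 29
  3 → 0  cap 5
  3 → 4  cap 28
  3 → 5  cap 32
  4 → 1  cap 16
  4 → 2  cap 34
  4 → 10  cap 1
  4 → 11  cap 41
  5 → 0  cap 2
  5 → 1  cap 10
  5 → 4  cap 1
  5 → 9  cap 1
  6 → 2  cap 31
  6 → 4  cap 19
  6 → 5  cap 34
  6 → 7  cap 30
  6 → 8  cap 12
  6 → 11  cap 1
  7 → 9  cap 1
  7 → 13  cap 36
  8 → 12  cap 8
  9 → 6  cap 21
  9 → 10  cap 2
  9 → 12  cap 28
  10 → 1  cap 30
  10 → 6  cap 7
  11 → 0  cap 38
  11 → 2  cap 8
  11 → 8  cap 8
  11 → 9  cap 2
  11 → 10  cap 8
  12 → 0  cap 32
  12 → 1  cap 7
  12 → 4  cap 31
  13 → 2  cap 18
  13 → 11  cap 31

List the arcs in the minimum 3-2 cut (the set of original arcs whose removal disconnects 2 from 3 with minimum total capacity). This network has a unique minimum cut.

Min-cut arcs: {(0,7), (3,4), (5,1), (5,4), (5,9)} (total capacity 43)

augment #1: 3→4→2 push 28
augment #2: 3→5→4→2 push 1
augment #3: 3→0→7→13→2 push 3
augment #4: 3→5→1→11→2 push 8
augment #5: 3→5→9→6→2 push 1
augment #6: 3→5→1→11→9→6→2 push 2
max flow = 43; residual-reachable set from 3 gives S-side
cut edges (S→T): {(0,7), (3,4), (5,1), (5,4), (5,9)} total cap 43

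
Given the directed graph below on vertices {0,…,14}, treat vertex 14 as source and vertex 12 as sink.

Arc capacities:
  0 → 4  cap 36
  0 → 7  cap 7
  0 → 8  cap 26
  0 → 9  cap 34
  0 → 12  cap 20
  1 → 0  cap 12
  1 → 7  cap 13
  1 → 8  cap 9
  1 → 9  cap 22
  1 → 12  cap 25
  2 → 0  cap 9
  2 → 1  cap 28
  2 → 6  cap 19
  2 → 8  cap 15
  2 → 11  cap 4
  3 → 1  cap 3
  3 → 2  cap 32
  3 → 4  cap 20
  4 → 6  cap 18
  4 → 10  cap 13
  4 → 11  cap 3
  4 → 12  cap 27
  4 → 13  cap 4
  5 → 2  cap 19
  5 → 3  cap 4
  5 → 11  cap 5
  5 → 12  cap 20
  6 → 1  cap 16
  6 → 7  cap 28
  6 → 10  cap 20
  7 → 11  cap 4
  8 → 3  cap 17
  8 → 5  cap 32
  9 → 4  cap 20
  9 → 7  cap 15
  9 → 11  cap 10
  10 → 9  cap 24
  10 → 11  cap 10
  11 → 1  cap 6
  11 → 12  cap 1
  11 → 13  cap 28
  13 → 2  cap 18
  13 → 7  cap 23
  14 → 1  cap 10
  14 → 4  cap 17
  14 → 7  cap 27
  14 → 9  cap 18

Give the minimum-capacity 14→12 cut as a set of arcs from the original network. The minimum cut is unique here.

Min-cut arcs: {(7,11), (14,1), (14,4), (14,9)} (total capacity 49)

augment #1: 14→1→12 push 10
augment #2: 14→4→12 push 17
augment #3: 14→7→11→12 push 1
augment #4: 14→9→4→12 push 10
augment #5: 14→7→11→1→12 push 3
augment #6: 14→9→11→1→12 push 3
augment #7: 14→9→4→6→1→12 push 5
max flow = 49; residual-reachable set from 14 gives S-side
cut edges (S→T): {(7,11), (14,1), (14,4), (14,9)} total cap 49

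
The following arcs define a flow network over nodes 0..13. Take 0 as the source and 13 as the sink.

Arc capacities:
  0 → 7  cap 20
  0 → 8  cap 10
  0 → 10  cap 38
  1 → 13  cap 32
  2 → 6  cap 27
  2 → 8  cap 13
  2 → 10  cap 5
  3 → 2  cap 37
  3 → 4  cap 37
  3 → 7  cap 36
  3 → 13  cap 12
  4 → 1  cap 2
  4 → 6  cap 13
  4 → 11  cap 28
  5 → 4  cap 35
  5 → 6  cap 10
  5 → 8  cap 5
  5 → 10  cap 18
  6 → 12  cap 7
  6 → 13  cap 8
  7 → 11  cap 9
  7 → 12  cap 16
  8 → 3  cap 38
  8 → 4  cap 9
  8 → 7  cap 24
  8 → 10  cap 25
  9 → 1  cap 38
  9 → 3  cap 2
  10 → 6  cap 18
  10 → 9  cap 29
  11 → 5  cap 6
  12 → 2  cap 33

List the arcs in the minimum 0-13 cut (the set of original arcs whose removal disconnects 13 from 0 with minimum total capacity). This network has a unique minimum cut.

Min-cut arcs: {(3,13), (4,1), (6,13), (10,9)} (total capacity 51)

augment #1: 0→8→3→13 push 10
augment #2: 0→10→6→13 push 8
augment #3: 0→10→9→1→13 push 29
augment #4: 0→7→11→5→4→1→13 push 2
augment #5: 0→7→11→5→8→3→13 push 2
max flow = 51; residual-reachable set from 0 gives S-side
cut edges (S→T): {(3,13), (4,1), (6,13), (10,9)} total cap 51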